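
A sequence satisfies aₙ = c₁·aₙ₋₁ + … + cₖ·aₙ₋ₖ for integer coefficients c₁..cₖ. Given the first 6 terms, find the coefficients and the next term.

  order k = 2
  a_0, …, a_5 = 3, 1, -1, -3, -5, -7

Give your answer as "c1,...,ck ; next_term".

  a_2 = 2·1 + -1·3 = -1
  a_3 = 2·-1 + -1·1 = -3
  a_4 = 2·-3 + -1·-1 = -5
  a_5 = 2·-5 + -1·-3 = -7
  a_6 = 2·-7 + -1·-5 = -9

2,-1 ; -9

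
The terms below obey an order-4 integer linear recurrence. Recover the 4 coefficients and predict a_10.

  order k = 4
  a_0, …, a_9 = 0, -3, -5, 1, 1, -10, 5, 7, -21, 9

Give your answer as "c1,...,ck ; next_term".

-1,-1,1,1 ; 24

  a_4 = -1·1 + -1·-5 + 1·-3 + 1·0 = 1
  a_5 = -1·1 + -1·1 + 1·-5 + 1·-3 = -10
  a_6 = -1·-10 + -1·1 + 1·1 + 1·-5 = 5
  a_7 = -1·5 + -1·-10 + 1·1 + 1·1 = 7
  a_8 = -1·7 + -1·5 + 1·-10 + 1·1 = -21
  a_9 = -1·-21 + -1·7 + 1·5 + 1·-10 = 9
  a_10 = -1·9 + -1·-21 + 1·7 + 1·5 = 24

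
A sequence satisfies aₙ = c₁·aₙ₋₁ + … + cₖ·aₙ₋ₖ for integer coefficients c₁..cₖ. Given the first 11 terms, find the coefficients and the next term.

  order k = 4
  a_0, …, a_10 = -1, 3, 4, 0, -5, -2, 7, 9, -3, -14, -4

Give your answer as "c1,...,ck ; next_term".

1,-1,0,1 ; 19

  a_4 = 1·0 + -1·4 + 0·3 + 1·-1 = -5
  a_5 = 1·-5 + -1·0 + 0·4 + 1·3 = -2
  a_6 = 1·-2 + -1·-5 + 0·0 + 1·4 = 7
  a_7 = 1·7 + -1·-2 + 0·-5 + 1·0 = 9
  a_8 = 1·9 + -1·7 + 0·-2 + 1·-5 = -3
  a_9 = 1·-3 + -1·9 + 0·7 + 1·-2 = -14
  a_10 = 1·-14 + -1·-3 + 0·9 + 1·7 = -4
  a_11 = 1·-4 + -1·-14 + 0·-3 + 1·9 = 19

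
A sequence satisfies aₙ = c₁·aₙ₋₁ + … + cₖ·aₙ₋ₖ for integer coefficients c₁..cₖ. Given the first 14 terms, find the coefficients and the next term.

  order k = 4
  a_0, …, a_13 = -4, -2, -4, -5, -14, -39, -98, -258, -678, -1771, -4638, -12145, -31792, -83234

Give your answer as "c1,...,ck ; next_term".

2,1,2,-1 ; -217912

  a_4 = 2·-5 + 1·-4 + 2·-2 + -1·-4 = -14
  a_5 = 2·-14 + 1·-5 + 2·-4 + -1·-2 = -39
  a_6 = 2·-39 + 1·-14 + 2·-5 + -1·-4 = -98
  a_7 = 2·-98 + 1·-39 + 2·-14 + -1·-5 = -258
  a_8 = 2·-258 + 1·-98 + 2·-39 + -1·-14 = -678
  a_9 = 2·-678 + 1·-258 + 2·-98 + -1·-39 = -1771
  a_10 = 2·-1771 + 1·-678 + 2·-258 + -1·-98 = -4638
  a_11 = 2·-4638 + 1·-1771 + 2·-678 + -1·-258 = -12145
  a_12 = 2·-12145 + 1·-4638 + 2·-1771 + -1·-678 = -31792
  a_13 = 2·-31792 + 1·-12145 + 2·-4638 + -1·-1771 = -83234
  a_14 = 2·-83234 + 1·-31792 + 2·-12145 + -1·-4638 = -217912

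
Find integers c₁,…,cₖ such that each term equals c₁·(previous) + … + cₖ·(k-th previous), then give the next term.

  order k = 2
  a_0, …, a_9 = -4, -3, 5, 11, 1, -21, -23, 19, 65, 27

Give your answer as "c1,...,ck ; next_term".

  a_2 = 1·-3 + -2·-4 = 5
  a_3 = 1·5 + -2·-3 = 11
  a_4 = 1·11 + -2·5 = 1
  a_5 = 1·1 + -2·11 = -21
  a_6 = 1·-21 + -2·1 = -23
  a_7 = 1·-23 + -2·-21 = 19
  a_8 = 1·19 + -2·-23 = 65
  a_9 = 1·65 + -2·19 = 27
  a_10 = 1·27 + -2·65 = -103

1,-2 ; -103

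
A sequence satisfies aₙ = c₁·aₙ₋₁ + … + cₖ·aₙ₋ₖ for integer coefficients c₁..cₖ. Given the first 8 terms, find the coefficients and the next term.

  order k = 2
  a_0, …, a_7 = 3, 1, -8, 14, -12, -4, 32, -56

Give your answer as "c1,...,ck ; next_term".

-2,-2 ; 48

  a_2 = -2·1 + -2·3 = -8
  a_3 = -2·-8 + -2·1 = 14
  a_4 = -2·14 + -2·-8 = -12
  a_5 = -2·-12 + -2·14 = -4
  a_6 = -2·-4 + -2·-12 = 32
  a_7 = -2·32 + -2·-4 = -56
  a_8 = -2·-56 + -2·32 = 48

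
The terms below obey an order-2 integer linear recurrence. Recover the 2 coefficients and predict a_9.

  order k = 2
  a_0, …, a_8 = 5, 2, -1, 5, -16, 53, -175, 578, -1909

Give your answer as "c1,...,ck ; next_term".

  a_2 = -3·2 + 1·5 = -1
  a_3 = -3·-1 + 1·2 = 5
  a_4 = -3·5 + 1·-1 = -16
  a_5 = -3·-16 + 1·5 = 53
  a_6 = -3·53 + 1·-16 = -175
  a_7 = -3·-175 + 1·53 = 578
  a_8 = -3·578 + 1·-175 = -1909
  a_9 = -3·-1909 + 1·578 = 6305

-3,1 ; 6305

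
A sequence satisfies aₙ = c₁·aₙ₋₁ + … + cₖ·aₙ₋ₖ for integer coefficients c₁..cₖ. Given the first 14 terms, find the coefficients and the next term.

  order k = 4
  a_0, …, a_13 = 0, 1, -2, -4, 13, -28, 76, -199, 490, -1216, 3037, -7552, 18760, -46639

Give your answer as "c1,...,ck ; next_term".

  a_4 = -3·-4 + -2·-2 + -3·1 + -3·0 = 13
  a_5 = -3·13 + -2·-4 + -3·-2 + -3·1 = -28
  a_6 = -3·-28 + -2·13 + -3·-4 + -3·-2 = 76
  a_7 = -3·76 + -2·-28 + -3·13 + -3·-4 = -199
  a_8 = -3·-199 + -2·76 + -3·-28 + -3·13 = 490
  a_9 = -3·490 + -2·-199 + -3·76 + -3·-28 = -1216
  a_10 = -3·-1216 + -2·490 + -3·-199 + -3·76 = 3037
  a_11 = -3·3037 + -2·-1216 + -3·490 + -3·-199 = -7552
  a_12 = -3·-7552 + -2·3037 + -3·-1216 + -3·490 = 18760
  a_13 = -3·18760 + -2·-7552 + -3·3037 + -3·-1216 = -46639
  a_14 = -3·-46639 + -2·18760 + -3·-7552 + -3·3037 = 115942

-3,-2,-3,-3 ; 115942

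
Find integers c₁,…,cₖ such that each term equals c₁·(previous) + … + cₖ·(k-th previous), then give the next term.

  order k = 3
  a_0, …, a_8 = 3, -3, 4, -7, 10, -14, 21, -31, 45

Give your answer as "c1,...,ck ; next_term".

-1,0,-1 ; -66

  a_3 = -1·4 + 0·-3 + -1·3 = -7
  a_4 = -1·-7 + 0·4 + -1·-3 = 10
  a_5 = -1·10 + 0·-7 + -1·4 = -14
  a_6 = -1·-14 + 0·10 + -1·-7 = 21
  a_7 = -1·21 + 0·-14 + -1·10 = -31
  a_8 = -1·-31 + 0·21 + -1·-14 = 45
  a_9 = -1·45 + 0·-31 + -1·21 = -66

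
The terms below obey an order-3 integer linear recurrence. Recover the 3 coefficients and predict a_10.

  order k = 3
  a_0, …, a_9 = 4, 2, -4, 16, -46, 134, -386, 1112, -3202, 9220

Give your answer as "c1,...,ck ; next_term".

  a_3 = -3·-4 + 0·2 + 1·4 = 16
  a_4 = -3·16 + 0·-4 + 1·2 = -46
  a_5 = -3·-46 + 0·16 + 1·-4 = 134
  a_6 = -3·134 + 0·-46 + 1·16 = -386
  a_7 = -3·-386 + 0·134 + 1·-46 = 1112
  a_8 = -3·1112 + 0·-386 + 1·134 = -3202
  a_9 = -3·-3202 + 0·1112 + 1·-386 = 9220
  a_10 = -3·9220 + 0·-3202 + 1·1112 = -26548

-3,0,1 ; -26548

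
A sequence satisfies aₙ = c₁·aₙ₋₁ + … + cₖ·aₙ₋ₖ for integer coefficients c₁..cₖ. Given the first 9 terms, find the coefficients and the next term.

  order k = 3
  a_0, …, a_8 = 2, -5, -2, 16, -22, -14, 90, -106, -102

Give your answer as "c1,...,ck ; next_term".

-1,-2,2 ; 494

  a_3 = -1·-2 + -2·-5 + 2·2 = 16
  a_4 = -1·16 + -2·-2 + 2·-5 = -22
  a_5 = -1·-22 + -2·16 + 2·-2 = -14
  a_6 = -1·-14 + -2·-22 + 2·16 = 90
  a_7 = -1·90 + -2·-14 + 2·-22 = -106
  a_8 = -1·-106 + -2·90 + 2·-14 = -102
  a_9 = -1·-102 + -2·-106 + 2·90 = 494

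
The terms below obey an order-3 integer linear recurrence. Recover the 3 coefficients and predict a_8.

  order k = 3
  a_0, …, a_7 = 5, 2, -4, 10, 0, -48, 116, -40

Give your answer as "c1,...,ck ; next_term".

-2,-4,2 ; -480

  a_3 = -2·-4 + -4·2 + 2·5 = 10
  a_4 = -2·10 + -4·-4 + 2·2 = 0
  a_5 = -2·0 + -4·10 + 2·-4 = -48
  a_6 = -2·-48 + -4·0 + 2·10 = 116
  a_7 = -2·116 + -4·-48 + 2·0 = -40
  a_8 = -2·-40 + -4·116 + 2·-48 = -480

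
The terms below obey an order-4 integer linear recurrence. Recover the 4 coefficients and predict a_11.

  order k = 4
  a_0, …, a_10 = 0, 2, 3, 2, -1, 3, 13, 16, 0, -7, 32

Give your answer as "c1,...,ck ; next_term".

1,-1,0,3 ; 87

  a_4 = 1·2 + -1·3 + 0·2 + 3·0 = -1
  a_5 = 1·-1 + -1·2 + 0·3 + 3·2 = 3
  a_6 = 1·3 + -1·-1 + 0·2 + 3·3 = 13
  a_7 = 1·13 + -1·3 + 0·-1 + 3·2 = 16
  a_8 = 1·16 + -1·13 + 0·3 + 3·-1 = 0
  a_9 = 1·0 + -1·16 + 0·13 + 3·3 = -7
  a_10 = 1·-7 + -1·0 + 0·16 + 3·13 = 32
  a_11 = 1·32 + -1·-7 + 0·0 + 3·16 = 87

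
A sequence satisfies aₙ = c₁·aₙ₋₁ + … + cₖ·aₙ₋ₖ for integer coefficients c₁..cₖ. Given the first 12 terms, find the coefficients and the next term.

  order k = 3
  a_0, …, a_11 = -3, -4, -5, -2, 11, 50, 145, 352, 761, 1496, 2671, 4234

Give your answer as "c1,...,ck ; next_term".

  a_3 = 3·-5 + -1·-4 + -3·-3 = -2
  a_4 = 3·-2 + -1·-5 + -3·-4 = 11
  a_5 = 3·11 + -1·-2 + -3·-5 = 50
  a_6 = 3·50 + -1·11 + -3·-2 = 145
  a_7 = 3·145 + -1·50 + -3·11 = 352
  a_8 = 3·352 + -1·145 + -3·50 = 761
  a_9 = 3·761 + -1·352 + -3·145 = 1496
  a_10 = 3·1496 + -1·761 + -3·352 = 2671
  a_11 = 3·2671 + -1·1496 + -3·761 = 4234
  a_12 = 3·4234 + -1·2671 + -3·1496 = 5543

3,-1,-3 ; 5543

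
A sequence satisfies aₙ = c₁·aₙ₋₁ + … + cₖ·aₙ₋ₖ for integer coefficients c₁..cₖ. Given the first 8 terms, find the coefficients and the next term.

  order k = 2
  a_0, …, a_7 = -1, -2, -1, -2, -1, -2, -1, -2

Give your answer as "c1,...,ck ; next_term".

0,1 ; -1

  a_2 = 0·-2 + 1·-1 = -1
  a_3 = 0·-1 + 1·-2 = -2
  a_4 = 0·-2 + 1·-1 = -1
  a_5 = 0·-1 + 1·-2 = -2
  a_6 = 0·-2 + 1·-1 = -1
  a_7 = 0·-1 + 1·-2 = -2
  a_8 = 0·-2 + 1·-1 = -1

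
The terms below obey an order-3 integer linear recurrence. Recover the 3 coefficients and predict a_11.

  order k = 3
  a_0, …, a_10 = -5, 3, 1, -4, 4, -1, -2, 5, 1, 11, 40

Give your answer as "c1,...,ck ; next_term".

  a_3 = 2·1 + 3·3 + 3·-5 = -4
  a_4 = 2·-4 + 3·1 + 3·3 = 4
  a_5 = 2·4 + 3·-4 + 3·1 = -1
  a_6 = 2·-1 + 3·4 + 3·-4 = -2
  a_7 = 2·-2 + 3·-1 + 3·4 = 5
  a_8 = 2·5 + 3·-2 + 3·-1 = 1
  a_9 = 2·1 + 3·5 + 3·-2 = 11
  a_10 = 2·11 + 3·1 + 3·5 = 40
  a_11 = 2·40 + 3·11 + 3·1 = 116

2,3,3 ; 116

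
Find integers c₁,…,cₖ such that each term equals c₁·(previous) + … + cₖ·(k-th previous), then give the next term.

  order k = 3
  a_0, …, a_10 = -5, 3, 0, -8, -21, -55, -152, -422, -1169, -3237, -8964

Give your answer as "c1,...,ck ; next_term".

3,-1,1 ; -24824

  a_3 = 3·0 + -1·3 + 1·-5 = -8
  a_4 = 3·-8 + -1·0 + 1·3 = -21
  a_5 = 3·-21 + -1·-8 + 1·0 = -55
  a_6 = 3·-55 + -1·-21 + 1·-8 = -152
  a_7 = 3·-152 + -1·-55 + 1·-21 = -422
  a_8 = 3·-422 + -1·-152 + 1·-55 = -1169
  a_9 = 3·-1169 + -1·-422 + 1·-152 = -3237
  a_10 = 3·-3237 + -1·-1169 + 1·-422 = -8964
  a_11 = 3·-8964 + -1·-3237 + 1·-1169 = -24824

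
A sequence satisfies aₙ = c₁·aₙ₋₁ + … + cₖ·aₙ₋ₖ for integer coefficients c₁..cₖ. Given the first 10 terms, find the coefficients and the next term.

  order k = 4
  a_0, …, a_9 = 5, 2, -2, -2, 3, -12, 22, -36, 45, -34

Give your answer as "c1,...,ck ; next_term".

  a_4 = -2·-2 + 0·-2 + 2·2 + -1·5 = 3
  a_5 = -2·3 + 0·-2 + 2·-2 + -1·2 = -12
  a_6 = -2·-12 + 0·3 + 2·-2 + -1·-2 = 22
  a_7 = -2·22 + 0·-12 + 2·3 + -1·-2 = -36
  a_8 = -2·-36 + 0·22 + 2·-12 + -1·3 = 45
  a_9 = -2·45 + 0·-36 + 2·22 + -1·-12 = -34
  a_10 = -2·-34 + 0·45 + 2·-36 + -1·22 = -26

-2,0,2,-1 ; -26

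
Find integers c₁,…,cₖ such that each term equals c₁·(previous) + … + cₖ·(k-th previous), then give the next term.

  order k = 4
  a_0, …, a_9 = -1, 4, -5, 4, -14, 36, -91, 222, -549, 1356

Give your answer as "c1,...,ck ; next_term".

-2,1,0,1 ; -3352

  a_4 = -2·4 + 1·-5 + 0·4 + 1·-1 = -14
  a_5 = -2·-14 + 1·4 + 0·-5 + 1·4 = 36
  a_6 = -2·36 + 1·-14 + 0·4 + 1·-5 = -91
  a_7 = -2·-91 + 1·36 + 0·-14 + 1·4 = 222
  a_8 = -2·222 + 1·-91 + 0·36 + 1·-14 = -549
  a_9 = -2·-549 + 1·222 + 0·-91 + 1·36 = 1356
  a_10 = -2·1356 + 1·-549 + 0·222 + 1·-91 = -3352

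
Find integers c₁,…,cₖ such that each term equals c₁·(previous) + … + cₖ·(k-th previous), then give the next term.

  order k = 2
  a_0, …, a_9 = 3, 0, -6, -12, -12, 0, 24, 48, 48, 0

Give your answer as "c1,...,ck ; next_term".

2,-2 ; -96

  a_2 = 2·0 + -2·3 = -6
  a_3 = 2·-6 + -2·0 = -12
  a_4 = 2·-12 + -2·-6 = -12
  a_5 = 2·-12 + -2·-12 = 0
  a_6 = 2·0 + -2·-12 = 24
  a_7 = 2·24 + -2·0 = 48
  a_8 = 2·48 + -2·24 = 48
  a_9 = 2·48 + -2·48 = 0
  a_10 = 2·0 + -2·48 = -96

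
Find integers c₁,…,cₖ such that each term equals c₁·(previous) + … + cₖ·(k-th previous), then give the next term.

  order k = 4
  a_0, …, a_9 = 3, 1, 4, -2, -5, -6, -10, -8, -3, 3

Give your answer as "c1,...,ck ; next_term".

1,0,0,-1 ; 13

  a_4 = 1·-2 + 0·4 + 0·1 + -1·3 = -5
  a_5 = 1·-5 + 0·-2 + 0·4 + -1·1 = -6
  a_6 = 1·-6 + 0·-5 + 0·-2 + -1·4 = -10
  a_7 = 1·-10 + 0·-6 + 0·-5 + -1·-2 = -8
  a_8 = 1·-8 + 0·-10 + 0·-6 + -1·-5 = -3
  a_9 = 1·-3 + 0·-8 + 0·-10 + -1·-6 = 3
  a_10 = 1·3 + 0·-3 + 0·-8 + -1·-10 = 13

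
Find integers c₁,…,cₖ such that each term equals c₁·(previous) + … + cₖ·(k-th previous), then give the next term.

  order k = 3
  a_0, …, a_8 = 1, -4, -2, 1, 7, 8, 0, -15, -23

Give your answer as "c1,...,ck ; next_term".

1,-1,-1 ; -8

  a_3 = 1·-2 + -1·-4 + -1·1 = 1
  a_4 = 1·1 + -1·-2 + -1·-4 = 7
  a_5 = 1·7 + -1·1 + -1·-2 = 8
  a_6 = 1·8 + -1·7 + -1·1 = 0
  a_7 = 1·0 + -1·8 + -1·7 = -15
  a_8 = 1·-15 + -1·0 + -1·8 = -23
  a_9 = 1·-23 + -1·-15 + -1·0 = -8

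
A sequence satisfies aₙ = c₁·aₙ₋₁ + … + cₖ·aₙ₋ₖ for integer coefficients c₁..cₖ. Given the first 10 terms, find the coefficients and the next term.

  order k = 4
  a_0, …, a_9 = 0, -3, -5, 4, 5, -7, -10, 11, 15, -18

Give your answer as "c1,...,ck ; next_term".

0,-1,0,1 ; -25

  a_4 = 0·4 + -1·-5 + 0·-3 + 1·0 = 5
  a_5 = 0·5 + -1·4 + 0·-5 + 1·-3 = -7
  a_6 = 0·-7 + -1·5 + 0·4 + 1·-5 = -10
  a_7 = 0·-10 + -1·-7 + 0·5 + 1·4 = 11
  a_8 = 0·11 + -1·-10 + 0·-7 + 1·5 = 15
  a_9 = 0·15 + -1·11 + 0·-10 + 1·-7 = -18
  a_10 = 0·-18 + -1·15 + 0·11 + 1·-10 = -25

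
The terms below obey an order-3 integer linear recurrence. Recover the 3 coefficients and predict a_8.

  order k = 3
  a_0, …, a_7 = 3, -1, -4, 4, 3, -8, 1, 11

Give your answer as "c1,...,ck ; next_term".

  a_3 = 0·-4 + -1·-1 + 1·3 = 4
  a_4 = 0·4 + -1·-4 + 1·-1 = 3
  a_5 = 0·3 + -1·4 + 1·-4 = -8
  a_6 = 0·-8 + -1·3 + 1·4 = 1
  a_7 = 0·1 + -1·-8 + 1·3 = 11
  a_8 = 0·11 + -1·1 + 1·-8 = -9

0,-1,1 ; -9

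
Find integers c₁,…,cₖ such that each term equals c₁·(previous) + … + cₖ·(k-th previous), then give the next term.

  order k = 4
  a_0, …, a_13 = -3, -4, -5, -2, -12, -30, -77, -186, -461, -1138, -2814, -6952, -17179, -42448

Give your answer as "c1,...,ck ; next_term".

  a_4 = 2·-2 + 1·-5 + 0·-4 + 1·-3 = -12
  a_5 = 2·-12 + 1·-2 + 0·-5 + 1·-4 = -30
  a_6 = 2·-30 + 1·-12 + 0·-2 + 1·-5 = -77
  a_7 = 2·-77 + 1·-30 + 0·-12 + 1·-2 = -186
  a_8 = 2·-186 + 1·-77 + 0·-30 + 1·-12 = -461
  a_9 = 2·-461 + 1·-186 + 0·-77 + 1·-30 = -1138
  a_10 = 2·-1138 + 1·-461 + 0·-186 + 1·-77 = -2814
  a_11 = 2·-2814 + 1·-1138 + 0·-461 + 1·-186 = -6952
  a_12 = 2·-6952 + 1·-2814 + 0·-1138 + 1·-461 = -17179
  a_13 = 2·-17179 + 1·-6952 + 0·-2814 + 1·-1138 = -42448
  a_14 = 2·-42448 + 1·-17179 + 0·-6952 + 1·-2814 = -104889

2,1,0,1 ; -104889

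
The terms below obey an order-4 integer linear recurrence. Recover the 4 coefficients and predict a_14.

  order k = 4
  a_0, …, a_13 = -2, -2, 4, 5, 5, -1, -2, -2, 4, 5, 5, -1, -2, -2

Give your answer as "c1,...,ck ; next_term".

1,0,-1,1 ; 4

  a_4 = 1·5 + 0·4 + -1·-2 + 1·-2 = 5
  a_5 = 1·5 + 0·5 + -1·4 + 1·-2 = -1
  a_6 = 1·-1 + 0·5 + -1·5 + 1·4 = -2
  a_7 = 1·-2 + 0·-1 + -1·5 + 1·5 = -2
  a_8 = 1·-2 + 0·-2 + -1·-1 + 1·5 = 4
  a_9 = 1·4 + 0·-2 + -1·-2 + 1·-1 = 5
  a_10 = 1·5 + 0·4 + -1·-2 + 1·-2 = 5
  a_11 = 1·5 + 0·5 + -1·4 + 1·-2 = -1
  a_12 = 1·-1 + 0·5 + -1·5 + 1·4 = -2
  a_13 = 1·-2 + 0·-1 + -1·5 + 1·5 = -2
  a_14 = 1·-2 + 0·-2 + -1·-1 + 1·5 = 4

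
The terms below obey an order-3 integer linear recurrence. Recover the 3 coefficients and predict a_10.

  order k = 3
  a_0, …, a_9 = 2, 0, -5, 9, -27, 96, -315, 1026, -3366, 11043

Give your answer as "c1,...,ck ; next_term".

-3,0,-3 ; -36207

  a_3 = -3·-5 + 0·0 + -3·2 = 9
  a_4 = -3·9 + 0·-5 + -3·0 = -27
  a_5 = -3·-27 + 0·9 + -3·-5 = 96
  a_6 = -3·96 + 0·-27 + -3·9 = -315
  a_7 = -3·-315 + 0·96 + -3·-27 = 1026
  a_8 = -3·1026 + 0·-315 + -3·96 = -3366
  a_9 = -3·-3366 + 0·1026 + -3·-315 = 11043
  a_10 = -3·11043 + 0·-3366 + -3·1026 = -36207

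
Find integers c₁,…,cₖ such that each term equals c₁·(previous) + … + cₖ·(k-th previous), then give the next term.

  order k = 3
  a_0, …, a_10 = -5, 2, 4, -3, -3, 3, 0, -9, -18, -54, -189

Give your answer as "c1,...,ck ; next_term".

3,0,3 ; -621

  a_3 = 3·4 + 0·2 + 3·-5 = -3
  a_4 = 3·-3 + 0·4 + 3·2 = -3
  a_5 = 3·-3 + 0·-3 + 3·4 = 3
  a_6 = 3·3 + 0·-3 + 3·-3 = 0
  a_7 = 3·0 + 0·3 + 3·-3 = -9
  a_8 = 3·-9 + 0·0 + 3·3 = -18
  a_9 = 3·-18 + 0·-9 + 3·0 = -54
  a_10 = 3·-54 + 0·-18 + 3·-9 = -189
  a_11 = 3·-189 + 0·-54 + 3·-18 = -621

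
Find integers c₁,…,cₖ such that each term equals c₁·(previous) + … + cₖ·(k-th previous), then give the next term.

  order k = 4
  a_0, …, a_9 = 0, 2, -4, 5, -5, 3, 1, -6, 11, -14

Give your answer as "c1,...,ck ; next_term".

-1,0,0,-1 ; 13

  a_4 = -1·5 + 0·-4 + 0·2 + -1·0 = -5
  a_5 = -1·-5 + 0·5 + 0·-4 + -1·2 = 3
  a_6 = -1·3 + 0·-5 + 0·5 + -1·-4 = 1
  a_7 = -1·1 + 0·3 + 0·-5 + -1·5 = -6
  a_8 = -1·-6 + 0·1 + 0·3 + -1·-5 = 11
  a_9 = -1·11 + 0·-6 + 0·1 + -1·3 = -14
  a_10 = -1·-14 + 0·11 + 0·-6 + -1·1 = 13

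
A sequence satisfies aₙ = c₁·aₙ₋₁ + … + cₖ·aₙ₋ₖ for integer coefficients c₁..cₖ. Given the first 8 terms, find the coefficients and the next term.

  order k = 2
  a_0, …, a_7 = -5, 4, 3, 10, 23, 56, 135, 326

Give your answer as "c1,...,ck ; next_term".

2,1 ; 787

  a_2 = 2·4 + 1·-5 = 3
  a_3 = 2·3 + 1·4 = 10
  a_4 = 2·10 + 1·3 = 23
  a_5 = 2·23 + 1·10 = 56
  a_6 = 2·56 + 1·23 = 135
  a_7 = 2·135 + 1·56 = 326
  a_8 = 2·326 + 1·135 = 787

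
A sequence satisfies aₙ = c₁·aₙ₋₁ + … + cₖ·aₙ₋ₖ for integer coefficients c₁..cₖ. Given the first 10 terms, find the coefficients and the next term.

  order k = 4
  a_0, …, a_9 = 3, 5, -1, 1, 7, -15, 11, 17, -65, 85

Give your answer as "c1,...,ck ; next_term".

  a_4 = -1·1 + -1·-1 + 2·5 + -1·3 = 7
  a_5 = -1·7 + -1·1 + 2·-1 + -1·5 = -15
  a_6 = -1·-15 + -1·7 + 2·1 + -1·-1 = 11
  a_7 = -1·11 + -1·-15 + 2·7 + -1·1 = 17
  a_8 = -1·17 + -1·11 + 2·-15 + -1·7 = -65
  a_9 = -1·-65 + -1·17 + 2·11 + -1·-15 = 85
  a_10 = -1·85 + -1·-65 + 2·17 + -1·11 = 3

-1,-1,2,-1 ; 3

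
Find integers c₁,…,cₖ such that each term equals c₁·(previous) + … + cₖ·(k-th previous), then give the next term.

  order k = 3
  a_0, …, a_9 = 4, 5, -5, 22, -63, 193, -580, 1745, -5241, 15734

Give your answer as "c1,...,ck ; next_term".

-4,-2,3 ; -47219

  a_3 = -4·-5 + -2·5 + 3·4 = 22
  a_4 = -4·22 + -2·-5 + 3·5 = -63
  a_5 = -4·-63 + -2·22 + 3·-5 = 193
  a_6 = -4·193 + -2·-63 + 3·22 = -580
  a_7 = -4·-580 + -2·193 + 3·-63 = 1745
  a_8 = -4·1745 + -2·-580 + 3·193 = -5241
  a_9 = -4·-5241 + -2·1745 + 3·-580 = 15734
  a_10 = -4·15734 + -2·-5241 + 3·1745 = -47219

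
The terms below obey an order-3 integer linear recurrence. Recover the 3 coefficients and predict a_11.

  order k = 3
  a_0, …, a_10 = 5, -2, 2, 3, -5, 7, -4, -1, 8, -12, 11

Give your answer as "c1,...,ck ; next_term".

-1,0,1 ; -3

  a_3 = -1·2 + 0·-2 + 1·5 = 3
  a_4 = -1·3 + 0·2 + 1·-2 = -5
  a_5 = -1·-5 + 0·3 + 1·2 = 7
  a_6 = -1·7 + 0·-5 + 1·3 = -4
  a_7 = -1·-4 + 0·7 + 1·-5 = -1
  a_8 = -1·-1 + 0·-4 + 1·7 = 8
  a_9 = -1·8 + 0·-1 + 1·-4 = -12
  a_10 = -1·-12 + 0·8 + 1·-1 = 11
  a_11 = -1·11 + 0·-12 + 1·8 = -3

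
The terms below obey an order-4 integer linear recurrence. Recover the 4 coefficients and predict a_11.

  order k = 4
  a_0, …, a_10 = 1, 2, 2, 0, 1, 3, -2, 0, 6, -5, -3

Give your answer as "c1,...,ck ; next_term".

  a_4 = -1·0 + -1·2 + 1·2 + 1·1 = 1
  a_5 = -1·1 + -1·0 + 1·2 + 1·2 = 3
  a_6 = -1·3 + -1·1 + 1·0 + 1·2 = -2
  a_7 = -1·-2 + -1·3 + 1·1 + 1·0 = 0
  a_8 = -1·0 + -1·-2 + 1·3 + 1·1 = 6
  a_9 = -1·6 + -1·0 + 1·-2 + 1·3 = -5
  a_10 = -1·-5 + -1·6 + 1·0 + 1·-2 = -3
  a_11 = -1·-3 + -1·-5 + 1·6 + 1·0 = 14

-1,-1,1,1 ; 14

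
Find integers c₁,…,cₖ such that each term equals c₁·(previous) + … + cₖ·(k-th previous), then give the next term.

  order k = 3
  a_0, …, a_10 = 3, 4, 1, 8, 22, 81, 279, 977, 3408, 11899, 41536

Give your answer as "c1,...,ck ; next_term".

3,2,-1 ; 144998

  a_3 = 3·1 + 2·4 + -1·3 = 8
  a_4 = 3·8 + 2·1 + -1·4 = 22
  a_5 = 3·22 + 2·8 + -1·1 = 81
  a_6 = 3·81 + 2·22 + -1·8 = 279
  a_7 = 3·279 + 2·81 + -1·22 = 977
  a_8 = 3·977 + 2·279 + -1·81 = 3408
  a_9 = 3·3408 + 2·977 + -1·279 = 11899
  a_10 = 3·11899 + 2·3408 + -1·977 = 41536
  a_11 = 3·41536 + 2·11899 + -1·3408 = 144998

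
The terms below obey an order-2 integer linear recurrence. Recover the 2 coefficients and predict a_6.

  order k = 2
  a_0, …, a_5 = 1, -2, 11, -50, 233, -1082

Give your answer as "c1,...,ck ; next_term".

  a_2 = -4·-2 + 3·1 = 11
  a_3 = -4·11 + 3·-2 = -50
  a_4 = -4·-50 + 3·11 = 233
  a_5 = -4·233 + 3·-50 = -1082
  a_6 = -4·-1082 + 3·233 = 5027

-4,3 ; 5027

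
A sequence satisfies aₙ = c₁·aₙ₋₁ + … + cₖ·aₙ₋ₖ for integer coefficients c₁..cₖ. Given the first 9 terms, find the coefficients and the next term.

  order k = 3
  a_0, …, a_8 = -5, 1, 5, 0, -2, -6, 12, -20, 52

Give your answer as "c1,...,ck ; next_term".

  a_3 = -2·5 + 0·1 + -2·-5 = 0
  a_4 = -2·0 + 0·5 + -2·1 = -2
  a_5 = -2·-2 + 0·0 + -2·5 = -6
  a_6 = -2·-6 + 0·-2 + -2·0 = 12
  a_7 = -2·12 + 0·-6 + -2·-2 = -20
  a_8 = -2·-20 + 0·12 + -2·-6 = 52
  a_9 = -2·52 + 0·-20 + -2·12 = -128

-2,0,-2 ; -128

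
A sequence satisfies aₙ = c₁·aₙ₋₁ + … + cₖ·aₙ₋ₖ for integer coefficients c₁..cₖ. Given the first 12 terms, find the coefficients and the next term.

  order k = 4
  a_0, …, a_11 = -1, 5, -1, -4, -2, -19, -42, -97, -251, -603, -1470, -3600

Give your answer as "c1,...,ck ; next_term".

  a_4 = 2·-4 + 1·-1 + 1·5 + -2·-1 = -2
  a_5 = 2·-2 + 1·-4 + 1·-1 + -2·5 = -19
  a_6 = 2·-19 + 1·-2 + 1·-4 + -2·-1 = -42
  a_7 = 2·-42 + 1·-19 + 1·-2 + -2·-4 = -97
  a_8 = 2·-97 + 1·-42 + 1·-19 + -2·-2 = -251
  a_9 = 2·-251 + 1·-97 + 1·-42 + -2·-19 = -603
  a_10 = 2·-603 + 1·-251 + 1·-97 + -2·-42 = -1470
  a_11 = 2·-1470 + 1·-603 + 1·-251 + -2·-97 = -3600
  a_12 = 2·-3600 + 1·-1470 + 1·-603 + -2·-251 = -8771

2,1,1,-2 ; -8771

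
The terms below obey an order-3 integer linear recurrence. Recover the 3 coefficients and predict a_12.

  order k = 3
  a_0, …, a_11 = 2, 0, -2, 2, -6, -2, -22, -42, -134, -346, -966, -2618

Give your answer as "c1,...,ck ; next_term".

  a_3 = 1·-2 + 4·0 + 2·2 = 2
  a_4 = 1·2 + 4·-2 + 2·0 = -6
  a_5 = 1·-6 + 4·2 + 2·-2 = -2
  a_6 = 1·-2 + 4·-6 + 2·2 = -22
  a_7 = 1·-22 + 4·-2 + 2·-6 = -42
  a_8 = 1·-42 + 4·-22 + 2·-2 = -134
  a_9 = 1·-134 + 4·-42 + 2·-22 = -346
  a_10 = 1·-346 + 4·-134 + 2·-42 = -966
  a_11 = 1·-966 + 4·-346 + 2·-134 = -2618
  a_12 = 1·-2618 + 4·-966 + 2·-346 = -7174

1,4,2 ; -7174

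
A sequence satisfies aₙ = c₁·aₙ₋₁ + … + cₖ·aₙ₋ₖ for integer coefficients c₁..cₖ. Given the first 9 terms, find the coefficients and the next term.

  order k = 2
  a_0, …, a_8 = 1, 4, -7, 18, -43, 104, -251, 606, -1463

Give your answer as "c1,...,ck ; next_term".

-2,1 ; 3532

  a_2 = -2·4 + 1·1 = -7
  a_3 = -2·-7 + 1·4 = 18
  a_4 = -2·18 + 1·-7 = -43
  a_5 = -2·-43 + 1·18 = 104
  a_6 = -2·104 + 1·-43 = -251
  a_7 = -2·-251 + 1·104 = 606
  a_8 = -2·606 + 1·-251 = -1463
  a_9 = -2·-1463 + 1·606 = 3532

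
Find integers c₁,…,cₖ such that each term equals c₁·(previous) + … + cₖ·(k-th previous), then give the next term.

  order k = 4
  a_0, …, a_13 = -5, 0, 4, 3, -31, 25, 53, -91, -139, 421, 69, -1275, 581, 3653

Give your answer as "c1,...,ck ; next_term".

-1,-2,0,4 ; -4539

  a_4 = -1·3 + -2·4 + 0·0 + 4·-5 = -31
  a_5 = -1·-31 + -2·3 + 0·4 + 4·0 = 25
  a_6 = -1·25 + -2·-31 + 0·3 + 4·4 = 53
  a_7 = -1·53 + -2·25 + 0·-31 + 4·3 = -91
  a_8 = -1·-91 + -2·53 + 0·25 + 4·-31 = -139
  a_9 = -1·-139 + -2·-91 + 0·53 + 4·25 = 421
  a_10 = -1·421 + -2·-139 + 0·-91 + 4·53 = 69
  a_11 = -1·69 + -2·421 + 0·-139 + 4·-91 = -1275
  a_12 = -1·-1275 + -2·69 + 0·421 + 4·-139 = 581
  a_13 = -1·581 + -2·-1275 + 0·69 + 4·421 = 3653
  a_14 = -1·3653 + -2·581 + 0·-1275 + 4·69 = -4539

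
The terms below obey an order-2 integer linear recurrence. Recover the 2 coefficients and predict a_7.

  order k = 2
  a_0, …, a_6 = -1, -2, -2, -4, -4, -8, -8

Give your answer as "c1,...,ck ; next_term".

0,2 ; -16

  a_2 = 0·-2 + 2·-1 = -2
  a_3 = 0·-2 + 2·-2 = -4
  a_4 = 0·-4 + 2·-2 = -4
  a_5 = 0·-4 + 2·-4 = -8
  a_6 = 0·-8 + 2·-4 = -8
  a_7 = 0·-8 + 2·-8 = -16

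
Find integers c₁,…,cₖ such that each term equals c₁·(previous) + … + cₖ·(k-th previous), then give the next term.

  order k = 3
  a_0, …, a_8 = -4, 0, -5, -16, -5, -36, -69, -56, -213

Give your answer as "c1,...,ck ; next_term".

  a_3 = 0·-5 + 1·0 + 4·-4 = -16
  a_4 = 0·-16 + 1·-5 + 4·0 = -5
  a_5 = 0·-5 + 1·-16 + 4·-5 = -36
  a_6 = 0·-36 + 1·-5 + 4·-16 = -69
  a_7 = 0·-69 + 1·-36 + 4·-5 = -56
  a_8 = 0·-56 + 1·-69 + 4·-36 = -213
  a_9 = 0·-213 + 1·-56 + 4·-69 = -332

0,1,4 ; -332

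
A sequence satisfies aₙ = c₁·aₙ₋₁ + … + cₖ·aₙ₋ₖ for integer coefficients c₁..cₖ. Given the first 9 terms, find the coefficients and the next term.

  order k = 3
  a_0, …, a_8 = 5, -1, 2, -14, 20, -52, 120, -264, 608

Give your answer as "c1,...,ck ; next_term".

-1,2,-2 ; -1376

  a_3 = -1·2 + 2·-1 + -2·5 = -14
  a_4 = -1·-14 + 2·2 + -2·-1 = 20
  a_5 = -1·20 + 2·-14 + -2·2 = -52
  a_6 = -1·-52 + 2·20 + -2·-14 = 120
  a_7 = -1·120 + 2·-52 + -2·20 = -264
  a_8 = -1·-264 + 2·120 + -2·-52 = 608
  a_9 = -1·608 + 2·-264 + -2·120 = -1376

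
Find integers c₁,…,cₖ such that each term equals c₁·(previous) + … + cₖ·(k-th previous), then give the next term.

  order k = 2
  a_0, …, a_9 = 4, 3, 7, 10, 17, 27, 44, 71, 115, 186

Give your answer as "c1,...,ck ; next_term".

  a_2 = 1·3 + 1·4 = 7
  a_3 = 1·7 + 1·3 = 10
  a_4 = 1·10 + 1·7 = 17
  a_5 = 1·17 + 1·10 = 27
  a_6 = 1·27 + 1·17 = 44
  a_7 = 1·44 + 1·27 = 71
  a_8 = 1·71 + 1·44 = 115
  a_9 = 1·115 + 1·71 = 186
  a_10 = 1·186 + 1·115 = 301

1,1 ; 301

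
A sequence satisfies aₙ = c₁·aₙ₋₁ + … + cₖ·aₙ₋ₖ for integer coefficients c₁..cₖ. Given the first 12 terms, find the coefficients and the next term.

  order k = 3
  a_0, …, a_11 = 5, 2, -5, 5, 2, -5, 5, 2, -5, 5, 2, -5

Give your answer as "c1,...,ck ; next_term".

  a_3 = 0·-5 + 0·2 + 1·5 = 5
  a_4 = 0·5 + 0·-5 + 1·2 = 2
  a_5 = 0·2 + 0·5 + 1·-5 = -5
  a_6 = 0·-5 + 0·2 + 1·5 = 5
  a_7 = 0·5 + 0·-5 + 1·2 = 2
  a_8 = 0·2 + 0·5 + 1·-5 = -5
  a_9 = 0·-5 + 0·2 + 1·5 = 5
  a_10 = 0·5 + 0·-5 + 1·2 = 2
  a_11 = 0·2 + 0·5 + 1·-5 = -5
  a_12 = 0·-5 + 0·2 + 1·5 = 5

0,0,1 ; 5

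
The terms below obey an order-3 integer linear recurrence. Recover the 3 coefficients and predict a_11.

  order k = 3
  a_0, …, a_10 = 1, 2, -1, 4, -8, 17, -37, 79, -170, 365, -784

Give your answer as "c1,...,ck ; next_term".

-1,2,-1 ; 1684

  a_3 = -1·-1 + 2·2 + -1·1 = 4
  a_4 = -1·4 + 2·-1 + -1·2 = -8
  a_5 = -1·-8 + 2·4 + -1·-1 = 17
  a_6 = -1·17 + 2·-8 + -1·4 = -37
  a_7 = -1·-37 + 2·17 + -1·-8 = 79
  a_8 = -1·79 + 2·-37 + -1·17 = -170
  a_9 = -1·-170 + 2·79 + -1·-37 = 365
  a_10 = -1·365 + 2·-170 + -1·79 = -784
  a_11 = -1·-784 + 2·365 + -1·-170 = 1684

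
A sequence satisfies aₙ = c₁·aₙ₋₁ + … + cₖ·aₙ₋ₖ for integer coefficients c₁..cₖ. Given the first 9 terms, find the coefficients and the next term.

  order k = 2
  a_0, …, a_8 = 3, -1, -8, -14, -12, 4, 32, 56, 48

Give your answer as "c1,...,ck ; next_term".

  a_2 = 2·-1 + -2·3 = -8
  a_3 = 2·-8 + -2·-1 = -14
  a_4 = 2·-14 + -2·-8 = -12
  a_5 = 2·-12 + -2·-14 = 4
  a_6 = 2·4 + -2·-12 = 32
  a_7 = 2·32 + -2·4 = 56
  a_8 = 2·56 + -2·32 = 48
  a_9 = 2·48 + -2·56 = -16

2,-2 ; -16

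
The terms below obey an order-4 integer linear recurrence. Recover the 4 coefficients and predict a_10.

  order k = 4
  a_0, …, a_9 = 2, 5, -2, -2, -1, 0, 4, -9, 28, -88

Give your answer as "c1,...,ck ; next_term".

-3,0,-1,-1 ; 269

  a_4 = -3·-2 + 0·-2 + -1·5 + -1·2 = -1
  a_5 = -3·-1 + 0·-2 + -1·-2 + -1·5 = 0
  a_6 = -3·0 + 0·-1 + -1·-2 + -1·-2 = 4
  a_7 = -3·4 + 0·0 + -1·-1 + -1·-2 = -9
  a_8 = -3·-9 + 0·4 + -1·0 + -1·-1 = 28
  a_9 = -3·28 + 0·-9 + -1·4 + -1·0 = -88
  a_10 = -3·-88 + 0·28 + -1·-9 + -1·4 = 269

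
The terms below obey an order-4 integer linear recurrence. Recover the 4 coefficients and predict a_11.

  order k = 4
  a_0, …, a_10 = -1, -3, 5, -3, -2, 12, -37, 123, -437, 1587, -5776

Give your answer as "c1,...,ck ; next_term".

-4,-1,2,3 ; 21012

  a_4 = -4·-3 + -1·5 + 2·-3 + 3·-1 = -2
  a_5 = -4·-2 + -1·-3 + 2·5 + 3·-3 = 12
  a_6 = -4·12 + -1·-2 + 2·-3 + 3·5 = -37
  a_7 = -4·-37 + -1·12 + 2·-2 + 3·-3 = 123
  a_8 = -4·123 + -1·-37 + 2·12 + 3·-2 = -437
  a_9 = -4·-437 + -1·123 + 2·-37 + 3·12 = 1587
  a_10 = -4·1587 + -1·-437 + 2·123 + 3·-37 = -5776
  a_11 = -4·-5776 + -1·1587 + 2·-437 + 3·123 = 21012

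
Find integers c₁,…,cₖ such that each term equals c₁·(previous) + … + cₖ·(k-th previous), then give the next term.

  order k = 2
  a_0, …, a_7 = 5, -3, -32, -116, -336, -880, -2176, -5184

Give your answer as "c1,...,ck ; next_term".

4,-4 ; -12032

  a_2 = 4·-3 + -4·5 = -32
  a_3 = 4·-32 + -4·-3 = -116
  a_4 = 4·-116 + -4·-32 = -336
  a_5 = 4·-336 + -4·-116 = -880
  a_6 = 4·-880 + -4·-336 = -2176
  a_7 = 4·-2176 + -4·-880 = -5184
  a_8 = 4·-5184 + -4·-2176 = -12032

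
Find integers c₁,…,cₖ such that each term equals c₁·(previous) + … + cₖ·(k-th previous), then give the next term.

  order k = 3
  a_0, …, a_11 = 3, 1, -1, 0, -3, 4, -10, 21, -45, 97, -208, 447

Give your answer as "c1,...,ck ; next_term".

  a_3 = -1·-1 + 2·1 + -1·3 = 0
  a_4 = -1·0 + 2·-1 + -1·1 = -3
  a_5 = -1·-3 + 2·0 + -1·-1 = 4
  a_6 = -1·4 + 2·-3 + -1·0 = -10
  a_7 = -1·-10 + 2·4 + -1·-3 = 21
  a_8 = -1·21 + 2·-10 + -1·4 = -45
  a_9 = -1·-45 + 2·21 + -1·-10 = 97
  a_10 = -1·97 + 2·-45 + -1·21 = -208
  a_11 = -1·-208 + 2·97 + -1·-45 = 447
  a_12 = -1·447 + 2·-208 + -1·97 = -960

-1,2,-1 ; -960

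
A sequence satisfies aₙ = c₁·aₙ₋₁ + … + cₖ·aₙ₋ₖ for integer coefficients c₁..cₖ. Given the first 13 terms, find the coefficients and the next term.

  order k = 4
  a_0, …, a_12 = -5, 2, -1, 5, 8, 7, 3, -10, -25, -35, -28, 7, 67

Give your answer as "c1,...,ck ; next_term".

  a_4 = 1·5 + 0·-1 + -1·2 + -1·-5 = 8
  a_5 = 1·8 + 0·5 + -1·-1 + -1·2 = 7
  a_6 = 1·7 + 0·8 + -1·5 + -1·-1 = 3
  a_7 = 1·3 + 0·7 + -1·8 + -1·5 = -10
  a_8 = 1·-10 + 0·3 + -1·7 + -1·8 = -25
  a_9 = 1·-25 + 0·-10 + -1·3 + -1·7 = -35
  a_10 = 1·-35 + 0·-25 + -1·-10 + -1·3 = -28
  a_11 = 1·-28 + 0·-35 + -1·-25 + -1·-10 = 7
  a_12 = 1·7 + 0·-28 + -1·-35 + -1·-25 = 67
  a_13 = 1·67 + 0·7 + -1·-28 + -1·-35 = 130

1,0,-1,-1 ; 130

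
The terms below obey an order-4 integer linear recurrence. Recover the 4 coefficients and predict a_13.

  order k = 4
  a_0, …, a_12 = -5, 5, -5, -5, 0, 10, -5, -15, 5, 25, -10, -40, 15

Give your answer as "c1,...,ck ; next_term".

  a_4 = 0·-5 + -1·-5 + 0·5 + 1·-5 = 0
  a_5 = 0·0 + -1·-5 + 0·-5 + 1·5 = 10
  a_6 = 0·10 + -1·0 + 0·-5 + 1·-5 = -5
  a_7 = 0·-5 + -1·10 + 0·0 + 1·-5 = -15
  a_8 = 0·-15 + -1·-5 + 0·10 + 1·0 = 5
  a_9 = 0·5 + -1·-15 + 0·-5 + 1·10 = 25
  a_10 = 0·25 + -1·5 + 0·-15 + 1·-5 = -10
  a_11 = 0·-10 + -1·25 + 0·5 + 1·-15 = -40
  a_12 = 0·-40 + -1·-10 + 0·25 + 1·5 = 15
  a_13 = 0·15 + -1·-40 + 0·-10 + 1·25 = 65

0,-1,0,1 ; 65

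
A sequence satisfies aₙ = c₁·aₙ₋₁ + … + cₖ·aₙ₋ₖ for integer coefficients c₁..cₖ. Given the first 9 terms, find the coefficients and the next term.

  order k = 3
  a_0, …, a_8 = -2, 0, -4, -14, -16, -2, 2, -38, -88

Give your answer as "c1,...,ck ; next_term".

2,-3,3 ; -56

  a_3 = 2·-4 + -3·0 + 3·-2 = -14
  a_4 = 2·-14 + -3·-4 + 3·0 = -16
  a_5 = 2·-16 + -3·-14 + 3·-4 = -2
  a_6 = 2·-2 + -3·-16 + 3·-14 = 2
  a_7 = 2·2 + -3·-2 + 3·-16 = -38
  a_8 = 2·-38 + -3·2 + 3·-2 = -88
  a_9 = 2·-88 + -3·-38 + 3·2 = -56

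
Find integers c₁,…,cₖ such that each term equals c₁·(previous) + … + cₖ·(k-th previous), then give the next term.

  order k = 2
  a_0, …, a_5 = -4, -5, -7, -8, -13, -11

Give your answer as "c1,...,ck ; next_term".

-1,3 ; -28

  a_2 = -1·-5 + 3·-4 = -7
  a_3 = -1·-7 + 3·-5 = -8
  a_4 = -1·-8 + 3·-7 = -13
  a_5 = -1·-13 + 3·-8 = -11
  a_6 = -1·-11 + 3·-13 = -28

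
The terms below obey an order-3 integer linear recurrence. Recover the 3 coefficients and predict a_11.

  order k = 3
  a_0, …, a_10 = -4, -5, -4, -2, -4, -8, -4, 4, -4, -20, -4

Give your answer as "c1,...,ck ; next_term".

  a_3 = 1·-4 + -2·-5 + 2·-4 = -2
  a_4 = 1·-2 + -2·-4 + 2·-5 = -4
  a_5 = 1·-4 + -2·-2 + 2·-4 = -8
  a_6 = 1·-8 + -2·-4 + 2·-2 = -4
  a_7 = 1·-4 + -2·-8 + 2·-4 = 4
  a_8 = 1·4 + -2·-4 + 2·-8 = -4
  a_9 = 1·-4 + -2·4 + 2·-4 = -20
  a_10 = 1·-20 + -2·-4 + 2·4 = -4
  a_11 = 1·-4 + -2·-20 + 2·-4 = 28

1,-2,2 ; 28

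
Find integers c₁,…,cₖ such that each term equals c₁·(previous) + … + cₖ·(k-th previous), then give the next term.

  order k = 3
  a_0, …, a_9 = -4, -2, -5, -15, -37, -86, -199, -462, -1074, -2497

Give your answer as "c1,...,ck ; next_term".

3,-2,1 ; -5805

  a_3 = 3·-5 + -2·-2 + 1·-4 = -15
  a_4 = 3·-15 + -2·-5 + 1·-2 = -37
  a_5 = 3·-37 + -2·-15 + 1·-5 = -86
  a_6 = 3·-86 + -2·-37 + 1·-15 = -199
  a_7 = 3·-199 + -2·-86 + 1·-37 = -462
  a_8 = 3·-462 + -2·-199 + 1·-86 = -1074
  a_9 = 3·-1074 + -2·-462 + 1·-199 = -2497
  a_10 = 3·-2497 + -2·-1074 + 1·-462 = -5805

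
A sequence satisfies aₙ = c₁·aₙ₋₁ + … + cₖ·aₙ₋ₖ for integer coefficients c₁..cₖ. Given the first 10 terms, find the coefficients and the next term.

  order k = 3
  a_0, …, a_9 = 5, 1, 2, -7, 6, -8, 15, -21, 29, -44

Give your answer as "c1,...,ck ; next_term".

  a_3 = -1·2 + 0·1 + -1·5 = -7
  a_4 = -1·-7 + 0·2 + -1·1 = 6
  a_5 = -1·6 + 0·-7 + -1·2 = -8
  a_6 = -1·-8 + 0·6 + -1·-7 = 15
  a_7 = -1·15 + 0·-8 + -1·6 = -21
  a_8 = -1·-21 + 0·15 + -1·-8 = 29
  a_9 = -1·29 + 0·-21 + -1·15 = -44
  a_10 = -1·-44 + 0·29 + -1·-21 = 65

-1,0,-1 ; 65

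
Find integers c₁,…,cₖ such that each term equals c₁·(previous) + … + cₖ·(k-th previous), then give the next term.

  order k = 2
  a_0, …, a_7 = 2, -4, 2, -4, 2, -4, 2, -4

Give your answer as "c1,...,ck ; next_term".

0,1 ; 2

  a_2 = 0·-4 + 1·2 = 2
  a_3 = 0·2 + 1·-4 = -4
  a_4 = 0·-4 + 1·2 = 2
  a_5 = 0·2 + 1·-4 = -4
  a_6 = 0·-4 + 1·2 = 2
  a_7 = 0·2 + 1·-4 = -4
  a_8 = 0·-4 + 1·2 = 2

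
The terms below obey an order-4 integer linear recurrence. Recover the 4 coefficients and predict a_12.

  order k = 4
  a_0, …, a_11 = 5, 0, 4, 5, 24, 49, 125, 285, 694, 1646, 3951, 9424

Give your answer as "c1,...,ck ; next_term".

  a_4 = 2·5 + 1·4 + -1·0 + 2·5 = 24
  a_5 = 2·24 + 1·5 + -1·4 + 2·0 = 49
  a_6 = 2·49 + 1·24 + -1·5 + 2·4 = 125
  a_7 = 2·125 + 1·49 + -1·24 + 2·5 = 285
  a_8 = 2·285 + 1·125 + -1·49 + 2·24 = 694
  a_9 = 2·694 + 1·285 + -1·125 + 2·49 = 1646
  a_10 = 2·1646 + 1·694 + -1·285 + 2·125 = 3951
  a_11 = 2·3951 + 1·1646 + -1·694 + 2·285 = 9424
  a_12 = 2·9424 + 1·3951 + -1·1646 + 2·694 = 22541

2,1,-1,2 ; 22541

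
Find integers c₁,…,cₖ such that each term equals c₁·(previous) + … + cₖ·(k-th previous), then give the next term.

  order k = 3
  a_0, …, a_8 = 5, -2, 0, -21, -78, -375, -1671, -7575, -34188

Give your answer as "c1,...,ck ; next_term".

  a_3 = 4·0 + 3·-2 + -3·5 = -21
  a_4 = 4·-21 + 3·0 + -3·-2 = -78
  a_5 = 4·-78 + 3·-21 + -3·0 = -375
  a_6 = 4·-375 + 3·-78 + -3·-21 = -1671
  a_7 = 4·-1671 + 3·-375 + -3·-78 = -7575
  a_8 = 4·-7575 + 3·-1671 + -3·-375 = -34188
  a_9 = 4·-34188 + 3·-7575 + -3·-1671 = -154464

4,3,-3 ; -154464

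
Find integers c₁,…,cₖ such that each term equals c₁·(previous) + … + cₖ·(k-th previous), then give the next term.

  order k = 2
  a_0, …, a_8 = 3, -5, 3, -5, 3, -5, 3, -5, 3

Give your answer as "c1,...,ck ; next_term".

0,1 ; -5

  a_2 = 0·-5 + 1·3 = 3
  a_3 = 0·3 + 1·-5 = -5
  a_4 = 0·-5 + 1·3 = 3
  a_5 = 0·3 + 1·-5 = -5
  a_6 = 0·-5 + 1·3 = 3
  a_7 = 0·3 + 1·-5 = -5
  a_8 = 0·-5 + 1·3 = 3
  a_9 = 0·3 + 1·-5 = -5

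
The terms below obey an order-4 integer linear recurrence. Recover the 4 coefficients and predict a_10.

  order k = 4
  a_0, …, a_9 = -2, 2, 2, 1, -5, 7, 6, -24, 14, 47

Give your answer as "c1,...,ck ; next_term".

-1,-2,1,1 ; -93

  a_4 = -1·1 + -2·2 + 1·2 + 1·-2 = -5
  a_5 = -1·-5 + -2·1 + 1·2 + 1·2 = 7
  a_6 = -1·7 + -2·-5 + 1·1 + 1·2 = 6
  a_7 = -1·6 + -2·7 + 1·-5 + 1·1 = -24
  a_8 = -1·-24 + -2·6 + 1·7 + 1·-5 = 14
  a_9 = -1·14 + -2·-24 + 1·6 + 1·7 = 47
  a_10 = -1·47 + -2·14 + 1·-24 + 1·6 = -93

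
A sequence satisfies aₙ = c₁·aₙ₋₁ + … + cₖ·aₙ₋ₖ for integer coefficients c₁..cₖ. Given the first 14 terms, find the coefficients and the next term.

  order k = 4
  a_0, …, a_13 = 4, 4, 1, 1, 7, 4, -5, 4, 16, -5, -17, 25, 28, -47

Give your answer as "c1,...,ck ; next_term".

0,-1,1,1 ; -20

  a_4 = 0·1 + -1·1 + 1·4 + 1·4 = 7
  a_5 = 0·7 + -1·1 + 1·1 + 1·4 = 4
  a_6 = 0·4 + -1·7 + 1·1 + 1·1 = -5
  a_7 = 0·-5 + -1·4 + 1·7 + 1·1 = 4
  a_8 = 0·4 + -1·-5 + 1·4 + 1·7 = 16
  a_9 = 0·16 + -1·4 + 1·-5 + 1·4 = -5
  a_10 = 0·-5 + -1·16 + 1·4 + 1·-5 = -17
  a_11 = 0·-17 + -1·-5 + 1·16 + 1·4 = 25
  a_12 = 0·25 + -1·-17 + 1·-5 + 1·16 = 28
  a_13 = 0·28 + -1·25 + 1·-17 + 1·-5 = -47
  a_14 = 0·-47 + -1·28 + 1·25 + 1·-17 = -20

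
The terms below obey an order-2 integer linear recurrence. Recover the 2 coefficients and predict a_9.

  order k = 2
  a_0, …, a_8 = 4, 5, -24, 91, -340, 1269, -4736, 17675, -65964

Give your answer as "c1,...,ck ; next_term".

  a_2 = -4·5 + -1·4 = -24
  a_3 = -4·-24 + -1·5 = 91
  a_4 = -4·91 + -1·-24 = -340
  a_5 = -4·-340 + -1·91 = 1269
  a_6 = -4·1269 + -1·-340 = -4736
  a_7 = -4·-4736 + -1·1269 = 17675
  a_8 = -4·17675 + -1·-4736 = -65964
  a_9 = -4·-65964 + -1·17675 = 246181

-4,-1 ; 246181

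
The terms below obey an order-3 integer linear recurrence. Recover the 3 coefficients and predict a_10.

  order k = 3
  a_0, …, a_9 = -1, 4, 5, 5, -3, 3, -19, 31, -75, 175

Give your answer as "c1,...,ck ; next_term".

-1,2,-2 ; -387

  a_3 = -1·5 + 2·4 + -2·-1 = 5
  a_4 = -1·5 + 2·5 + -2·4 = -3
  a_5 = -1·-3 + 2·5 + -2·5 = 3
  a_6 = -1·3 + 2·-3 + -2·5 = -19
  a_7 = -1·-19 + 2·3 + -2·-3 = 31
  a_8 = -1·31 + 2·-19 + -2·3 = -75
  a_9 = -1·-75 + 2·31 + -2·-19 = 175
  a_10 = -1·175 + 2·-75 + -2·31 = -387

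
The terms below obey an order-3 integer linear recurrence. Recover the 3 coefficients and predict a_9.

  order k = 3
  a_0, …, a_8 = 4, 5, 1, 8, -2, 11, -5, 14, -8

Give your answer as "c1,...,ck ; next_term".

-1,1,1 ; 17

  a_3 = -1·1 + 1·5 + 1·4 = 8
  a_4 = -1·8 + 1·1 + 1·5 = -2
  a_5 = -1·-2 + 1·8 + 1·1 = 11
  a_6 = -1·11 + 1·-2 + 1·8 = -5
  a_7 = -1·-5 + 1·11 + 1·-2 = 14
  a_8 = -1·14 + 1·-5 + 1·11 = -8
  a_9 = -1·-8 + 1·14 + 1·-5 = 17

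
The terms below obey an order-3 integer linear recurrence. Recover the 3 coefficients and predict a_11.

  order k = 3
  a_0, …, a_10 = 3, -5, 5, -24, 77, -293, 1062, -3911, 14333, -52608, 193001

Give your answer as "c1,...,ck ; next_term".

-3,3,2 ; -708161

  a_3 = -3·5 + 3·-5 + 2·3 = -24
  a_4 = -3·-24 + 3·5 + 2·-5 = 77
  a_5 = -3·77 + 3·-24 + 2·5 = -293
  a_6 = -3·-293 + 3·77 + 2·-24 = 1062
  a_7 = -3·1062 + 3·-293 + 2·77 = -3911
  a_8 = -3·-3911 + 3·1062 + 2·-293 = 14333
  a_9 = -3·14333 + 3·-3911 + 2·1062 = -52608
  a_10 = -3·-52608 + 3·14333 + 2·-3911 = 193001
  a_11 = -3·193001 + 3·-52608 + 2·14333 = -708161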